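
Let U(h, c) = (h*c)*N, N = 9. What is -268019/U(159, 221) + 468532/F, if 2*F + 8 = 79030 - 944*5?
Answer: 138216539663/11749040901 ≈ 11.764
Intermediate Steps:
U(h, c) = 9*c*h (U(h, c) = (h*c)*9 = (c*h)*9 = 9*c*h)
F = 37151 (F = -4 + (79030 - 944*5)/2 = -4 + (79030 - 1*4720)/2 = -4 + (79030 - 4720)/2 = -4 + (1/2)*74310 = -4 + 37155 = 37151)
-268019/U(159, 221) + 468532/F = -268019/(9*221*159) + 468532/37151 = -268019/316251 + 468532*(1/37151) = -268019*1/316251 + 468532/37151 = -268019/316251 + 468532/37151 = 138216539663/11749040901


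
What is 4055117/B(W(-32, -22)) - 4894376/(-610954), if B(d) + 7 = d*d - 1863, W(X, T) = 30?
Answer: -1236371203449/296312690 ≈ -4172.5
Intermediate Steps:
B(d) = -1870 + d² (B(d) = -7 + (d*d - 1863) = -7 + (d² - 1863) = -7 + (-1863 + d²) = -1870 + d²)
4055117/B(W(-32, -22)) - 4894376/(-610954) = 4055117/(-1870 + 30²) - 4894376/(-610954) = 4055117/(-1870 + 900) - 4894376*(-1/610954) = 4055117/(-970) + 2447188/305477 = 4055117*(-1/970) + 2447188/305477 = -4055117/970 + 2447188/305477 = -1236371203449/296312690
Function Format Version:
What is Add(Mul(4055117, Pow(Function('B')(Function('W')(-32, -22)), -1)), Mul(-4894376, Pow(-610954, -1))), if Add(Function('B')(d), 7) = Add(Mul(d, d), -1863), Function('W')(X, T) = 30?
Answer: Rational(-1236371203449, 296312690) ≈ -4172.5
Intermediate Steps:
Function('B')(d) = Add(-1870, Pow(d, 2)) (Function('B')(d) = Add(-7, Add(Mul(d, d), -1863)) = Add(-7, Add(Pow(d, 2), -1863)) = Add(-7, Add(-1863, Pow(d, 2))) = Add(-1870, Pow(d, 2)))
Add(Mul(4055117, Pow(Function('B')(Function('W')(-32, -22)), -1)), Mul(-4894376, Pow(-610954, -1))) = Add(Mul(4055117, Pow(Add(-1870, Pow(30, 2)), -1)), Mul(-4894376, Pow(-610954, -1))) = Add(Mul(4055117, Pow(Add(-1870, 900), -1)), Mul(-4894376, Rational(-1, 610954))) = Add(Mul(4055117, Pow(-970, -1)), Rational(2447188, 305477)) = Add(Mul(4055117, Rational(-1, 970)), Rational(2447188, 305477)) = Add(Rational(-4055117, 970), Rational(2447188, 305477)) = Rational(-1236371203449, 296312690)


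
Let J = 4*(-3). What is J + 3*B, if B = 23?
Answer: 57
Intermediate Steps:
J = -12
J + 3*B = -12 + 3*23 = -12 + 69 = 57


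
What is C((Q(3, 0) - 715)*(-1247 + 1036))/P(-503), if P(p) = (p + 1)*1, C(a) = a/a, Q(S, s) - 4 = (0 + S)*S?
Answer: -1/502 ≈ -0.0019920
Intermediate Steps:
Q(S, s) = 4 + S**2 (Q(S, s) = 4 + (0 + S)*S = 4 + S*S = 4 + S**2)
C(a) = 1
P(p) = 1 + p (P(p) = (1 + p)*1 = 1 + p)
C((Q(3, 0) - 715)*(-1247 + 1036))/P(-503) = 1/(1 - 503) = 1/(-502) = 1*(-1/502) = -1/502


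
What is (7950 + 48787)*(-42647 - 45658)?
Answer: -5010160785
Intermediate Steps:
(7950 + 48787)*(-42647 - 45658) = 56737*(-88305) = -5010160785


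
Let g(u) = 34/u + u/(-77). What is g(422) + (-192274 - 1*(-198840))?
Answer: 106590069/16247 ≈ 6560.6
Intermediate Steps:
g(u) = 34/u - u/77 (g(u) = 34/u + u*(-1/77) = 34/u - u/77)
g(422) + (-192274 - 1*(-198840)) = (34/422 - 1/77*422) + (-192274 - 1*(-198840)) = (34*(1/422) - 422/77) + (-192274 + 198840) = (17/211 - 422/77) + 6566 = -87733/16247 + 6566 = 106590069/16247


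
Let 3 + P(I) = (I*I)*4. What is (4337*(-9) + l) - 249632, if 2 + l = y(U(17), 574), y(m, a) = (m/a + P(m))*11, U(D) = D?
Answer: -158414629/574 ≈ -2.7598e+5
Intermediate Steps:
P(I) = -3 + 4*I² (P(I) = -3 + (I*I)*4 = -3 + I²*4 = -3 + 4*I²)
y(m, a) = -33 + 44*m² + 11*m/a (y(m, a) = (m/a + (-3 + 4*m²))*11 = (-3 + 4*m² + m/a)*11 = -33 + 44*m² + 11*m/a)
l = 7279081/574 (l = -2 + (-33 + 44*17² + 11*17/574) = -2 + (-33 + 44*289 + 11*17*(1/574)) = -2 + (-33 + 12716 + 187/574) = -2 + 7280229/574 = 7279081/574 ≈ 12681.)
(4337*(-9) + l) - 249632 = (4337*(-9) + 7279081/574) - 249632 = (-39033 + 7279081/574) - 249632 = -15125861/574 - 249632 = -158414629/574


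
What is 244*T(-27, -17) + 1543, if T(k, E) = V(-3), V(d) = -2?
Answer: 1055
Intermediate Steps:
T(k, E) = -2
244*T(-27, -17) + 1543 = 244*(-2) + 1543 = -488 + 1543 = 1055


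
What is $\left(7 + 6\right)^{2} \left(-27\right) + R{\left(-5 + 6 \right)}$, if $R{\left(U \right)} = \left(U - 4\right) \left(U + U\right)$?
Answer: $-4569$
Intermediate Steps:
$R{\left(U \right)} = 2 U \left(-4 + U\right)$ ($R{\left(U \right)} = \left(-4 + U\right) 2 U = 2 U \left(-4 + U\right)$)
$\left(7 + 6\right)^{2} \left(-27\right) + R{\left(-5 + 6 \right)} = \left(7 + 6\right)^{2} \left(-27\right) + 2 \left(-5 + 6\right) \left(-4 + \left(-5 + 6\right)\right) = 13^{2} \left(-27\right) + 2 \cdot 1 \left(-4 + 1\right) = 169 \left(-27\right) + 2 \cdot 1 \left(-3\right) = -4563 - 6 = -4569$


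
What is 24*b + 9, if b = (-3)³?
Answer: -639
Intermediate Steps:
b = -27
24*b + 9 = 24*(-27) + 9 = -648 + 9 = -639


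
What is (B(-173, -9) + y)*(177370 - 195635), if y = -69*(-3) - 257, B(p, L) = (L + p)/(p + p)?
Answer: 156330135/173 ≈ 9.0364e+5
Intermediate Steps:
B(p, L) = (L + p)/(2*p) (B(p, L) = (L + p)/((2*p)) = (L + p)*(1/(2*p)) = (L + p)/(2*p))
y = -50 (y = 207 - 257 = -50)
(B(-173, -9) + y)*(177370 - 195635) = ((1/2)*(-9 - 173)/(-173) - 50)*(177370 - 195635) = ((1/2)*(-1/173)*(-182) - 50)*(-18265) = (91/173 - 50)*(-18265) = -8559/173*(-18265) = 156330135/173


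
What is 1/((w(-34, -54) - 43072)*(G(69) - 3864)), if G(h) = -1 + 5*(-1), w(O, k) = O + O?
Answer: 1/166951800 ≈ 5.9898e-9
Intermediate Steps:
w(O, k) = 2*O
G(h) = -6 (G(h) = -1 - 5 = -6)
1/((w(-34, -54) - 43072)*(G(69) - 3864)) = 1/((2*(-34) - 43072)*(-6 - 3864)) = 1/((-68 - 43072)*(-3870)) = 1/(-43140*(-3870)) = 1/166951800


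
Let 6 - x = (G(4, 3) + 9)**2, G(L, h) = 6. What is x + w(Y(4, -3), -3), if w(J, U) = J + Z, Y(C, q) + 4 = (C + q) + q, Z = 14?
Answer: -211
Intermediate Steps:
Y(C, q) = -4 + C + 2*q (Y(C, q) = -4 + ((C + q) + q) = -4 + (C + 2*q) = -4 + C + 2*q)
w(J, U) = 14 + J (w(J, U) = J + 14 = 14 + J)
x = -219 (x = 6 - (6 + 9)**2 = 6 - 1*15**2 = 6 - 1*225 = 6 - 225 = -219)
x + w(Y(4, -3), -3) = -219 + (14 + (-4 + 4 + 2*(-3))) = -219 + (14 + (-4 + 4 - 6)) = -219 + (14 - 6) = -219 + 8 = -211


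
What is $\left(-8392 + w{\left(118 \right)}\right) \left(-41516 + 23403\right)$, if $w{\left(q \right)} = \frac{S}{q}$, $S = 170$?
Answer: $151978201$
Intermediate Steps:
$w{\left(q \right)} = \frac{170}{q}$
$\left(-8392 + w{\left(118 \right)}\right) \left(-41516 + 23403\right) = \left(-8392 + \frac{170}{118}\right) \left(-41516 + 23403\right) = \left(-8392 + 170 \cdot \frac{1}{118}\right) \left(-18113\right) = \left(-8392 + \frac{85}{59}\right) \left(-18113\right) = \left(- \frac{495043}{59}\right) \left(-18113\right) = 151978201$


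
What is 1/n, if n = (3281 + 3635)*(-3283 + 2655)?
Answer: -1/4343248 ≈ -2.3024e-7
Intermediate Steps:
n = -4343248 (n = 6916*(-628) = -4343248)
1/n = 1/(-4343248) = -1/4343248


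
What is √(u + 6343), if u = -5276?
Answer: √1067 ≈ 32.665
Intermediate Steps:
√(u + 6343) = √(-5276 + 6343) = √1067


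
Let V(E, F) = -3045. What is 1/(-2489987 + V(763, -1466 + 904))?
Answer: -1/2493032 ≈ -4.0112e-7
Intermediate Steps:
1/(-2489987 + V(763, -1466 + 904)) = 1/(-2489987 - 3045) = 1/(-2493032) = -1/2493032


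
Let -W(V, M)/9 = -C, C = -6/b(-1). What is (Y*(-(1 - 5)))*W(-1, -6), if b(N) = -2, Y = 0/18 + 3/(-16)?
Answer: -81/4 ≈ -20.250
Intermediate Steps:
Y = -3/16 (Y = 0*(1/18) + 3*(-1/16) = 0 - 3/16 = -3/16 ≈ -0.18750)
C = 3 (C = -6/(-2) = -6*(-½) = 3)
W(V, M) = 27 (W(V, M) = -(-9)*3 = -9*(-3) = 27)
(Y*(-(1 - 5)))*W(-1, -6) = -(-3)*(1 - 5)/16*27 = -(-3)*(-4)/16*27 = -3/16*4*27 = -¾*27 = -81/4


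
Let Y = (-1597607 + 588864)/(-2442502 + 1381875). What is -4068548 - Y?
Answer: -4315212868339/1060627 ≈ -4.0685e+6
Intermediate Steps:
Y = 1008743/1060627 (Y = -1008743/(-1060627) = -1008743*(-1/1060627) = 1008743/1060627 ≈ 0.95108)
-4068548 - Y = -4068548 - 1*1008743/1060627 = -4068548 - 1008743/1060627 = -4315212868339/1060627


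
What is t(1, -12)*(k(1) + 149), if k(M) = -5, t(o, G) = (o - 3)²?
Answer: 576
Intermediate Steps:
t(o, G) = (-3 + o)²
t(1, -12)*(k(1) + 149) = (-3 + 1)²*(-5 + 149) = (-2)²*144 = 4*144 = 576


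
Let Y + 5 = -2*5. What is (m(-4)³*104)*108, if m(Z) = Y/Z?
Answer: 1184625/2 ≈ 5.9231e+5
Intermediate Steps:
Y = -15 (Y = -5 - 2*5 = -5 - 10 = -15)
m(Z) = -15/Z
(m(-4)³*104)*108 = ((-15/(-4))³*104)*108 = ((-15*(-¼))³*104)*108 = ((15/4)³*104)*108 = ((3375/64)*104)*108 = (43875/8)*108 = 1184625/2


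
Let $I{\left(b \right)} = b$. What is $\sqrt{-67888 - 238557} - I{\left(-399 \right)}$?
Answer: $399 + i \sqrt{306445} \approx 399.0 + 553.58 i$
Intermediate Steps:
$\sqrt{-67888 - 238557} - I{\left(-399 \right)} = \sqrt{-67888 - 238557} - -399 = \sqrt{-306445} + 399 = i \sqrt{306445} + 399 = 399 + i \sqrt{306445}$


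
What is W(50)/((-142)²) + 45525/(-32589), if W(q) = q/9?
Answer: -2154425/1542546 ≈ -1.3967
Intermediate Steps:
W(q) = q/9 (W(q) = q*(⅑) = q/9)
W(50)/((-142)²) + 45525/(-32589) = ((⅑)*50)/((-142)²) + 45525/(-32589) = (50/9)/20164 + 45525*(-1/32589) = (50/9)*(1/20164) - 15175/10863 = 25/90738 - 15175/10863 = -2154425/1542546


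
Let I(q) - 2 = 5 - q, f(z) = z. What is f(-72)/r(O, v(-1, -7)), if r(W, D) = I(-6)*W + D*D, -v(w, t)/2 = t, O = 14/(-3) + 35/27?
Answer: -1944/4109 ≈ -0.47311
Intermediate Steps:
I(q) = 7 - q (I(q) = 2 + (5 - q) = 7 - q)
O = -91/27 (O = 14*(-⅓) + 35*(1/27) = -14/3 + 35/27 = -91/27 ≈ -3.3704)
v(w, t) = -2*t
r(W, D) = D² + 13*W (r(W, D) = (7 - 1*(-6))*W + D*D = (7 + 6)*W + D² = 13*W + D² = D² + 13*W)
f(-72)/r(O, v(-1, -7)) = -72/((-2*(-7))² + 13*(-91/27)) = -72/(14² - 1183/27) = -72/(196 - 1183/27) = -72/4109/27 = -72*27/4109 = -1944/4109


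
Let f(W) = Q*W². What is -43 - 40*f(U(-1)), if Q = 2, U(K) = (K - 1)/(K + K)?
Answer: -123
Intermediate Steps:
U(K) = (-1 + K)/(2*K) (U(K) = (-1 + K)/((2*K)) = (-1 + K)*(1/(2*K)) = (-1 + K)/(2*K))
f(W) = 2*W²
-43 - 40*f(U(-1)) = -43 - 80*((½)*(-1 - 1)/(-1))² = -43 - 80*((½)*(-1)*(-2))² = -43 - 80*1² = -43 - 80 = -123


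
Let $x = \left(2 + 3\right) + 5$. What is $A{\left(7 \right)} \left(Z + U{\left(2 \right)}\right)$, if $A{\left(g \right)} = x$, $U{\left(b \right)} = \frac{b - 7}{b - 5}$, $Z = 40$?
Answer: $\frac{1250}{3} \approx 416.67$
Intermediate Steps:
$U{\left(b \right)} = \frac{-7 + b}{-5 + b}$
$x = 10$ ($x = 5 + 5 = 10$)
$A{\left(g \right)} = 10$
$A{\left(7 \right)} \left(Z + U{\left(2 \right)}\right) = 10 \left(40 + \frac{-7 + 2}{-5 + 2}\right) = 10 \left(40 + \frac{1}{-3} \left(-5\right)\right) = 10 \left(40 - - \frac{5}{3}\right) = 10 \left(40 + \frac{5}{3}\right) = 10 \cdot \frac{125}{3} = \frac{1250}{3}$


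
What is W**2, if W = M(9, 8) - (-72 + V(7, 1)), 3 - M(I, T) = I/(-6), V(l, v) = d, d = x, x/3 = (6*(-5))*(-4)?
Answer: 321489/4 ≈ 80372.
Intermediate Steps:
x = 360 (x = 3*((6*(-5))*(-4)) = 3*(-30*(-4)) = 3*120 = 360)
d = 360
V(l, v) = 360
M(I, T) = 3 + I/6 (M(I, T) = 3 - I/(-6) = 3 - I*(-1)/6 = 3 - (-1)*I/6 = 3 + I/6)
W = -567/2 (W = (3 + (1/6)*9) - (-72 + 360) = (3 + 3/2) - 1*288 = 9/2 - 288 = -567/2 ≈ -283.50)
W**2 = (-567/2)**2 = 321489/4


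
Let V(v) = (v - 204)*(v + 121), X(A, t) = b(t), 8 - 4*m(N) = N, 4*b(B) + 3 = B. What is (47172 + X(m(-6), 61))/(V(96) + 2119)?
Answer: -94373/42634 ≈ -2.2136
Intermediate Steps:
b(B) = -¾ + B/4
m(N) = 2 - N/4
X(A, t) = -¾ + t/4
V(v) = (-204 + v)*(121 + v)
(47172 + X(m(-6), 61))/(V(96) + 2119) = (47172 + (-¾ + (¼)*61))/((-24684 + 96² - 83*96) + 2119) = (47172 + (-¾ + 61/4))/((-24684 + 9216 - 7968) + 2119) = (47172 + 29/2)/(-23436 + 2119) = (94373/2)/(-21317) = (94373/2)*(-1/21317) = -94373/42634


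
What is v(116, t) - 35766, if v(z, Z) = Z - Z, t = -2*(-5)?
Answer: -35766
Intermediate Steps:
t = 10
v(z, Z) = 0
v(116, t) - 35766 = 0 - 35766 = -35766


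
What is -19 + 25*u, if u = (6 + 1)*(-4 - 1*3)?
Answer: -1244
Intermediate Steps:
u = -49 (u = 7*(-4 - 3) = 7*(-7) = -49)
-19 + 25*u = -19 + 25*(-49) = -19 - 1225 = -1244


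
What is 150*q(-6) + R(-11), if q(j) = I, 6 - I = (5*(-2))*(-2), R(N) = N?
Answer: -2111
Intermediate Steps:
I = -14 (I = 6 - 5*(-2)*(-2) = 6 - (-10)*(-2) = 6 - 1*20 = 6 - 20 = -14)
q(j) = -14
150*q(-6) + R(-11) = 150*(-14) - 11 = -2100 - 11 = -2111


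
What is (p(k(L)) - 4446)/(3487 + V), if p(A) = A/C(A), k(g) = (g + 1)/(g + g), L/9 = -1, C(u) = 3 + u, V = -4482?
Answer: 137822/30845 ≈ 4.4682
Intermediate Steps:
L = -9 (L = 9*(-1) = -9)
k(g) = (1 + g)/(2*g) (k(g) = (1 + g)/((2*g)) = (1 + g)*(1/(2*g)) = (1 + g)/(2*g))
p(A) = A/(3 + A)
(p(k(L)) - 4446)/(3487 + V) = (((½)*(1 - 9)/(-9))/(3 + (½)*(1 - 9)/(-9)) - 4446)/(3487 - 4482) = (((½)*(-⅑)*(-8))/(3 + (½)*(-⅑)*(-8)) - 4446)/(-995) = (4/(9*(3 + 4/9)) - 4446)*(-1/995) = (4/(9*(31/9)) - 4446)*(-1/995) = ((4/9)*(9/31) - 4446)*(-1/995) = (4/31 - 4446)*(-1/995) = -137822/31*(-1/995) = 137822/30845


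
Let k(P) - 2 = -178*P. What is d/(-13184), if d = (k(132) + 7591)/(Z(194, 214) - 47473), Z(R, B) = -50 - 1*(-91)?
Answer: -15903/625343488 ≈ -2.5431e-5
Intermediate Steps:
k(P) = 2 - 178*P
Z(R, B) = 41 (Z(R, B) = -50 + 91 = 41)
d = 15903/47432 (d = ((2 - 178*132) + 7591)/(41 - 47473) = ((2 - 23496) + 7591)/(-47432) = (-23494 + 7591)*(-1/47432) = -15903*(-1/47432) = 15903/47432 ≈ 0.33528)
d/(-13184) = (15903/47432)/(-13184) = (15903/47432)*(-1/13184) = -15903/625343488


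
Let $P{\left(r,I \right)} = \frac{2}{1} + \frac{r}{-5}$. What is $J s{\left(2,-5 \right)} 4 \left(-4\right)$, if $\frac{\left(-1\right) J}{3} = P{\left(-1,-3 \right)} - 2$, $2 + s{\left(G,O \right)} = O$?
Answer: $- \frac{336}{5} \approx -67.2$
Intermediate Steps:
$P{\left(r,I \right)} = 2 - \frac{r}{5}$ ($P{\left(r,I \right)} = 2 \cdot 1 + r \left(- \frac{1}{5}\right) = 2 - \frac{r}{5}$)
$s{\left(G,O \right)} = -2 + O$
$J = - \frac{3}{5}$ ($J = - 3 \left(\left(2 - - \frac{1}{5}\right) - 2\right) = - 3 \left(\left(2 + \frac{1}{5}\right) - 2\right) = - 3 \left(\frac{11}{5} - 2\right) = \left(-3\right) \frac{1}{5} = - \frac{3}{5} \approx -0.6$)
$J s{\left(2,-5 \right)} 4 \left(-4\right) = - \frac{3 \left(-2 - 5\right) 4 \left(-4\right)}{5} = - \frac{3 \left(-7\right) 4 \left(-4\right)}{5} = - \frac{3 \left(\left(-28\right) \left(-4\right)\right)}{5} = \left(- \frac{3}{5}\right) 112 = - \frac{336}{5}$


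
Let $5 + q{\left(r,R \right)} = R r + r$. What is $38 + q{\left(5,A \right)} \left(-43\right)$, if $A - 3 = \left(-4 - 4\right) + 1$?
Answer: $898$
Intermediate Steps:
$A = -4$ ($A = 3 + \left(\left(-4 - 4\right) + 1\right) = 3 + \left(-8 + 1\right) = 3 - 7 = -4$)
$q{\left(r,R \right)} = -5 + r + R r$ ($q{\left(r,R \right)} = -5 + \left(R r + r\right) = -5 + \left(r + R r\right) = -5 + r + R r$)
$38 + q{\left(5,A \right)} \left(-43\right) = 38 + \left(-5 + 5 - 20\right) \left(-43\right) = 38 - -860 = 38 + 860 = 898$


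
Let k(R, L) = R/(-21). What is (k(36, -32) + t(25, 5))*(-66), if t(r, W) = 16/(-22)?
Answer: 1128/7 ≈ 161.14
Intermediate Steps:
t(r, W) = -8/11 (t(r, W) = 16*(-1/22) = -8/11)
k(R, L) = -R/21 (k(R, L) = R*(-1/21) = -R/21)
(k(36, -32) + t(25, 5))*(-66) = (-1/21*36 - 8/11)*(-66) = (-12/7 - 8/11)*(-66) = -188/77*(-66) = 1128/7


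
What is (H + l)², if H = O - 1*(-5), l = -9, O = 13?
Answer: 81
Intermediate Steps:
H = 18 (H = 13 - 1*(-5) = 13 + 5 = 18)
(H + l)² = (18 - 9)² = 9² = 81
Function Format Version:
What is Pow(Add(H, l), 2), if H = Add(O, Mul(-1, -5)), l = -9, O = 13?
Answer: 81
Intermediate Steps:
H = 18 (H = Add(13, Mul(-1, -5)) = Add(13, 5) = 18)
Pow(Add(H, l), 2) = Pow(Add(18, -9), 2) = Pow(9, 2) = 81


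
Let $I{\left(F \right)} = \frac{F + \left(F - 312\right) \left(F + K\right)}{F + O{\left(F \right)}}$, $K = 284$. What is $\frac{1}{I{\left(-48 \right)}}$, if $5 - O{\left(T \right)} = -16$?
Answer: $\frac{9}{28336} \approx 0.00031762$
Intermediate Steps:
$O{\left(T \right)} = 21$ ($O{\left(T \right)} = 5 - -16 = 5 + 16 = 21$)
$I{\left(F \right)} = \frac{F + \left(-312 + F\right) \left(284 + F\right)}{21 + F}$ ($I{\left(F \right)} = \frac{F + \left(F - 312\right) \left(F + 284\right)}{F + 21} = \frac{F + \left(-312 + F\right) \left(284 + F\right)}{21 + F}$)
$\frac{1}{I{\left(-48 \right)}} = \frac{1}{\frac{1}{21 - 48} \left(-88608 + \left(-48\right)^{2} - -1296\right)} = \frac{1}{\frac{1}{-27} \left(-88608 + 2304 + 1296\right)} = \frac{1}{\left(- \frac{1}{27}\right) \left(-85008\right)} = \frac{1}{\frac{28336}{9}} = \frac{9}{28336}$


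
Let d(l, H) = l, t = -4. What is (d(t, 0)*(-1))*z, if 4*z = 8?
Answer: 8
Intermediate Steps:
z = 2 (z = (¼)*8 = 2)
(d(t, 0)*(-1))*z = -4*(-1)*2 = 4*2 = 8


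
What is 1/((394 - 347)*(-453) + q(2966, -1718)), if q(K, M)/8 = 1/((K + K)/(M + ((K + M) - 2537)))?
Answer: -1483/31580567 ≈ -4.6959e-5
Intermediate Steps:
q(K, M) = 4*(-2537 + K + 2*M)/K (q(K, M) = 8/(((K + K)/(M + ((K + M) - 2537)))) = 8/(((2*K)/(M + (-2537 + K + M)))) = 8/(((2*K)/(-2537 + K + 2*M))) = 8/((2*K/(-2537 + K + 2*M))) = 8*((-2537 + K + 2*M)/(2*K)) = 4*(-2537 + K + 2*M)/K)
1/((394 - 347)*(-453) + q(2966, -1718)) = 1/((394 - 347)*(-453) + 4*(-2537 + 2966 + 2*(-1718))/2966) = 1/(47*(-453) + 4*(1/2966)*(-2537 + 2966 - 3436)) = 1/(-21291 + 4*(1/2966)*(-3007)) = 1/(-21291 - 6014/1483) = 1/(-31580567/1483) = -1483/31580567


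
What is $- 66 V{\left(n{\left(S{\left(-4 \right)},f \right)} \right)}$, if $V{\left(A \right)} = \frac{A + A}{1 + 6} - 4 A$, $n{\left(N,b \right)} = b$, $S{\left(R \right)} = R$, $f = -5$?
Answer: $- \frac{8580}{7} \approx -1225.7$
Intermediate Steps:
$V{\left(A \right)} = - \frac{26 A}{7}$ ($V{\left(A \right)} = \frac{2 A}{7} - 4 A = - \frac{26 A}{7}$)
$- 66 V{\left(n{\left(S{\left(-4 \right)},f \right)} \right)} = - 66 \left(\left(- \frac{26}{7}\right) \left(-5\right)\right) = \left(-66\right) \frac{130}{7} = - \frac{8580}{7}$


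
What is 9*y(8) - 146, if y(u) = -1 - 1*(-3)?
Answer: -128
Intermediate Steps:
y(u) = 2 (y(u) = -1 + 3 = 2)
9*y(8) - 146 = 9*2 - 146 = 18 - 146 = -128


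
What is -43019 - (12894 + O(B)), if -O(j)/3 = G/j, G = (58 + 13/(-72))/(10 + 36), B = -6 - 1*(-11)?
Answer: -13418939/240 ≈ -55912.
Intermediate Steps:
B = 5 (B = -6 + 11 = 5)
G = 181/144 (G = (58 + 13*(-1/72))/46 = (58 - 13/72)*(1/46) = (4163/72)*(1/46) = 181/144 ≈ 1.2569)
O(j) = -181/(48*j)
-43019 - (12894 + O(B)) = -43019 - (12894 - 181/48/5) = -43019 - (12894 - 181/48*⅕) = -43019 - (12894 - 181/240) = -43019 - 1*3094379/240 = -43019 - 3094379/240 = -13418939/240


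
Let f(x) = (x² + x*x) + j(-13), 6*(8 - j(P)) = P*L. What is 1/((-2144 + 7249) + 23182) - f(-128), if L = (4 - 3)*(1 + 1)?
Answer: -927257288/28287 ≈ -32780.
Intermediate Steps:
L = 2 (L = 1*2 = 2)
j(P) = 8 - P/3 (j(P) = 8 - P*2/6 = 8 - P/3)
f(x) = 37/3 + 2*x² (f(x) = (x² + x*x) + (8 - ⅓*(-13)) = (x² + x²) + (8 + 13/3) = 2*x² + 37/3 = 37/3 + 2*x²)
1/((-2144 + 7249) + 23182) - f(-128) = 1/((-2144 + 7249) + 23182) - (37/3 + 2*(-128)²) = 1/(5105 + 23182) - (37/3 + 2*16384) = 1/28287 - (37/3 + 32768) = 1/28287 - 1*98341/3 = 1/28287 - 98341/3 = -927257288/28287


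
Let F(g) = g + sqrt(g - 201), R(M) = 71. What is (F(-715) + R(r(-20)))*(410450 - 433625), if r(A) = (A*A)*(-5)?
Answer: 14924700 - 46350*I*sqrt(229) ≈ 1.4925e+7 - 7.014e+5*I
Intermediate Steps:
r(A) = -5*A**2 (r(A) = A**2*(-5) = -5*A**2)
F(g) = g + sqrt(-201 + g)
(F(-715) + R(r(-20)))*(410450 - 433625) = ((-715 + sqrt(-201 - 715)) + 71)*(410450 - 433625) = ((-715 + sqrt(-916)) + 71)*(-23175) = ((-715 + 2*I*sqrt(229)) + 71)*(-23175) = (-644 + 2*I*sqrt(229))*(-23175) = 14924700 - 46350*I*sqrt(229)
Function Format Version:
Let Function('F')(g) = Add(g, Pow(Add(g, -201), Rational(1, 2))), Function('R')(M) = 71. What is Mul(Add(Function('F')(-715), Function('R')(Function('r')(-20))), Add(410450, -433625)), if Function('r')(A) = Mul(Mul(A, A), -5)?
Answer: Add(14924700, Mul(-46350, I, Pow(229, Rational(1, 2)))) ≈ Add(1.4925e+7, Mul(-7.0140e+5, I))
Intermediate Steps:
Function('r')(A) = Mul(-5, Pow(A, 2)) (Function('r')(A) = Mul(Pow(A, 2), -5) = Mul(-5, Pow(A, 2)))
Function('F')(g) = Add(g, Pow(Add(-201, g), Rational(1, 2)))
Mul(Add(Function('F')(-715), Function('R')(Function('r')(-20))), Add(410450, -433625)) = Mul(Add(Add(-715, Pow(Add(-201, -715), Rational(1, 2))), 71), Add(410450, -433625)) = Mul(Add(Add(-715, Pow(-916, Rational(1, 2))), 71), -23175) = Mul(Add(Add(-715, Mul(2, I, Pow(229, Rational(1, 2)))), 71), -23175) = Mul(Add(-644, Mul(2, I, Pow(229, Rational(1, 2)))), -23175) = Add(14924700, Mul(-46350, I, Pow(229, Rational(1, 2))))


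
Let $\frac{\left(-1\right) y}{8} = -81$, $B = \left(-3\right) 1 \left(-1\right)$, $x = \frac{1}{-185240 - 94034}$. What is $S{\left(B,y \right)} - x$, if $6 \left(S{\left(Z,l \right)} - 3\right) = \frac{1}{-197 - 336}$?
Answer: $\frac{669769670}{223279563} \approx 2.9997$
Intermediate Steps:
$x = - \frac{1}{279274}$ ($x = \frac{1}{-279274} = - \frac{1}{279274} \approx -3.5807 \cdot 10^{-6}$)
$B = 3$ ($B = \left(-3\right) \left(-1\right) = 3$)
$y = 648$ ($y = \left(-8\right) \left(-81\right) = 648$)
$S{\left(Z,l \right)} = \frac{9593}{3198}$ ($S{\left(Z,l \right)} = 3 + \frac{1}{6 \left(-197 - 336\right)} = 3 + \frac{1}{6 \left(-533\right)} = 3 + \frac{1}{6} \left(- \frac{1}{533}\right) = 3 - \frac{1}{3198} = \frac{9593}{3198}$)
$S{\left(B,y \right)} - x = \frac{9593}{3198} - - \frac{1}{279274} = \frac{9593}{3198} + \frac{1}{279274} = \frac{669769670}{223279563}$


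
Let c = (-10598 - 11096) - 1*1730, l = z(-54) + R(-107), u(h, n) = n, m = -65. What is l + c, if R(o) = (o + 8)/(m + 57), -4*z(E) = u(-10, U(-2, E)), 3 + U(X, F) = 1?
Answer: -187289/8 ≈ -23411.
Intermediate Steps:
U(X, F) = -2 (U(X, F) = -3 + 1 = -2)
z(E) = ½ (z(E) = -¼*(-2) = ½)
R(o) = -1 - o/8 (R(o) = (o + 8)/(-65 + 57) = (8 + o)/(-8) = (8 + o)*(-⅛) = -1 - o/8)
l = 103/8 (l = ½ + (-1 - ⅛*(-107)) = ½ + (-1 + 107/8) = ½ + 99/8 = 103/8 ≈ 12.875)
c = -23424 (c = -21694 - 1730 = -23424)
l + c = 103/8 - 23424 = -187289/8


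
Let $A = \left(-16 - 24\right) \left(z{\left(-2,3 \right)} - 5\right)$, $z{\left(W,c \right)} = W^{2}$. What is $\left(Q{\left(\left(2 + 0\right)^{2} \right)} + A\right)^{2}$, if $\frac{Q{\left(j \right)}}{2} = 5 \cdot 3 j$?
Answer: $25600$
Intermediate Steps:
$Q{\left(j \right)} = 30 j$ ($Q{\left(j \right)} = 2 \cdot 5 \cdot 3 j = 2 \cdot 15 j = 30 j$)
$A = 40$ ($A = \left(-16 - 24\right) \left(\left(-2\right)^{2} - 5\right) = - 40 \left(4 - 5\right) = \left(-40\right) \left(-1\right) = 40$)
$\left(Q{\left(\left(2 + 0\right)^{2} \right)} + A\right)^{2} = \left(30 \left(2 + 0\right)^{2} + 40\right)^{2} = \left(30 \cdot 2^{2} + 40\right)^{2} = \left(30 \cdot 4 + 40\right)^{2} = \left(120 + 40\right)^{2} = 160^{2} = 25600$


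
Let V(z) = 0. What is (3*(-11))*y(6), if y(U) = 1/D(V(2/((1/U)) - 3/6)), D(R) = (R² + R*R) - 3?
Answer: 11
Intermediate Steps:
D(R) = -3 + 2*R² (D(R) = (R² + R²) - 3 = 2*R² - 3 = -3 + 2*R²)
y(U) = -⅓ (y(U) = 1/(-3 + 2*0²) = 1/(-3 + 2*0) = 1/(-3 + 0) = 1/(-3) = -⅓)
(3*(-11))*y(6) = (3*(-11))*(-⅓) = -33*(-⅓) = 11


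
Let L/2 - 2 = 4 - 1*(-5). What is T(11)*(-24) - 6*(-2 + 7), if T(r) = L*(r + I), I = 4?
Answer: -7950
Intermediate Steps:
L = 22 (L = 4 + 2*(4 - 1*(-5)) = 4 + 2*(4 + 5) = 4 + 2*9 = 4 + 18 = 22)
T(r) = 88 + 22*r (T(r) = 22*(r + 4) = 22*(4 + r) = 88 + 22*r)
T(11)*(-24) - 6*(-2 + 7) = (88 + 22*11)*(-24) - 6*(-2 + 7) = (88 + 242)*(-24) - 6*5 = 330*(-24) - 30 = -7920 - 30 = -7950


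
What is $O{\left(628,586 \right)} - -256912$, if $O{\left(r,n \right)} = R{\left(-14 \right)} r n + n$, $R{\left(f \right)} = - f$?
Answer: $5409610$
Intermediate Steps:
$O{\left(r,n \right)} = n + 14 n r$ ($O{\left(r,n \right)} = \left(-1\right) \left(-14\right) r n + n = 14 r n + n = 14 n r + n = n + 14 n r$)
$O{\left(628,586 \right)} - -256912 = 586 \left(1 + 14 \cdot 628\right) - -256912 = 586 \left(1 + 8792\right) + 256912 = 586 \cdot 8793 + 256912 = 5152698 + 256912 = 5409610$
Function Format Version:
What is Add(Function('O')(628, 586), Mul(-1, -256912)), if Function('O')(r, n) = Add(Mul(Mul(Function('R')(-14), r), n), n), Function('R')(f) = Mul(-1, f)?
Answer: 5409610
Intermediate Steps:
Function('O')(r, n) = Add(n, Mul(14, n, r)) (Function('O')(r, n) = Add(Mul(Mul(Mul(-1, -14), r), n), n) = Add(Mul(Mul(14, r), n), n) = Add(Mul(14, n, r), n) = Add(n, Mul(14, n, r)))
Add(Function('O')(628, 586), Mul(-1, -256912)) = Add(Mul(586, Add(1, Mul(14, 628))), Mul(-1, -256912)) = Add(Mul(586, Add(1, 8792)), 256912) = Add(Mul(586, 8793), 256912) = Add(5152698, 256912) = 5409610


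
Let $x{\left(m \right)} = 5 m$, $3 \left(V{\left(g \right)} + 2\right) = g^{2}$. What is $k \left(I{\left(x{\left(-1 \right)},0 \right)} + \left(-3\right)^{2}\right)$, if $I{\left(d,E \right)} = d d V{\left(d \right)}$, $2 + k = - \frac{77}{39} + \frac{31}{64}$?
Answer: $- \frac{2186461}{3744} \approx -583.99$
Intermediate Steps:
$V{\left(g \right)} = -2 + \frac{g^{2}}{3}$
$k = - \frac{8711}{2496}$ ($k = -2 + \left(- \frac{77}{39} + \frac{31}{64}\right) = -2 - \frac{3719}{2496} = - \frac{8711}{2496} \approx -3.49$)
$I{\left(d,E \right)} = d^{2} \left(-2 + \frac{d^{2}}{3}\right)$ ($I{\left(d,E \right)} = d d \left(-2 + \frac{d^{2}}{3}\right) = d^{2} \left(-2 + \frac{d^{2}}{3}\right)$)
$k \left(I{\left(x{\left(-1 \right)},0 \right)} + \left(-3\right)^{2}\right) = - \frac{8711 \left(\frac{\left(5 \left(-1\right)\right)^{2} \left(-6 + \left(5 \left(-1\right)\right)^{2}\right)}{3} + \left(-3\right)^{2}\right)}{2496} = - \frac{8711 \left(\frac{\left(-5\right)^{2} \left(-6 + \left(-5\right)^{2}\right)}{3} + 9\right)}{2496} = - \frac{8711 \left(\frac{1}{3} \cdot 25 \left(-6 + 25\right) + 9\right)}{2496} = - \frac{8711 \left(\frac{1}{3} \cdot 25 \cdot 19 + 9\right)}{2496} = - \frac{8711 \left(\frac{475}{3} + 9\right)}{2496} = \left(- \frac{8711}{2496}\right) \frac{502}{3} = - \frac{2186461}{3744}$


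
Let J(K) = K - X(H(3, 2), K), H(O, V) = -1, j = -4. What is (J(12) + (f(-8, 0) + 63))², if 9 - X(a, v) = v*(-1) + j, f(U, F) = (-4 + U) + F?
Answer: 1444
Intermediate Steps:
f(U, F) = -4 + F + U
X(a, v) = 13 + v (X(a, v) = 9 - (v*(-1) - 4) = 9 - (-v - 4) = 9 - (-4 - v) = 9 + (4 + v) = 13 + v)
J(K) = -13 (J(K) = K - (13 + K) = K + (-13 - K) = -13)
(J(12) + (f(-8, 0) + 63))² = (-13 + ((-4 + 0 - 8) + 63))² = (-13 + (-12 + 63))² = (-13 + 51)² = 38² = 1444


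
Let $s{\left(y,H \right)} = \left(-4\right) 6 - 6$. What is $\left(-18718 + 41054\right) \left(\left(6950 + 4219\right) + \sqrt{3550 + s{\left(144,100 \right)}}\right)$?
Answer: $249470784 + 178688 \sqrt{55} \approx 2.508 \cdot 10^{8}$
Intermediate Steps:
$s{\left(y,H \right)} = -30$ ($s{\left(y,H \right)} = -24 - 6 = -30$)
$\left(-18718 + 41054\right) \left(\left(6950 + 4219\right) + \sqrt{3550 + s{\left(144,100 \right)}}\right) = \left(-18718 + 41054\right) \left(\left(6950 + 4219\right) + \sqrt{3550 - 30}\right) = 22336 \left(11169 + \sqrt{3520}\right) = 22336 \left(11169 + 8 \sqrt{55}\right) = 249470784 + 178688 \sqrt{55}$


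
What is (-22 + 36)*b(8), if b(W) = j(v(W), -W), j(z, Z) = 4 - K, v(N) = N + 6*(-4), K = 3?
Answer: 14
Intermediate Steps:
v(N) = -24 + N (v(N) = N - 24 = -24 + N)
j(z, Z) = 1 (j(z, Z) = 4 - 1*3 = 4 - 3 = 1)
b(W) = 1
(-22 + 36)*b(8) = (-22 + 36)*1 = 14*1 = 14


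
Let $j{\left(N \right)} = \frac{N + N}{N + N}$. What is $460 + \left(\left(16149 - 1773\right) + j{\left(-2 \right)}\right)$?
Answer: $14837$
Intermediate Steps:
$j{\left(N \right)} = 1$ ($j{\left(N \right)} = \frac{2 N}{2 N} = 2 N \frac{1}{2 N} = 1$)
$460 + \left(\left(16149 - 1773\right) + j{\left(-2 \right)}\right) = 460 + \left(\left(16149 - 1773\right) + 1\right) = 460 + \left(14376 + 1\right) = 460 + 14377 = 14837$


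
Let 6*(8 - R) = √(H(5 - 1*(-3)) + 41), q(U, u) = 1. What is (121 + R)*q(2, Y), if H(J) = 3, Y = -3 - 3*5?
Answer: 129 - √11/3 ≈ 127.89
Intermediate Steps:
Y = -18 (Y = -3 - 15 = -18)
R = 8 - √11/3 (R = 8 - √(3 + 41)/6 = 8 - √11/3 ≈ 6.8945)
(121 + R)*q(2, Y) = (121 + (8 - √11/3))*1 = (129 - √11/3)*1 = 129 - √11/3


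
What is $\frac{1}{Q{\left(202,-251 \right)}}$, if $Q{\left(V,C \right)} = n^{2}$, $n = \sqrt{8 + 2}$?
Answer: $\frac{1}{10} \approx 0.1$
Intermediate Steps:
$n = \sqrt{10} \approx 3.1623$
$Q{\left(V,C \right)} = 10$ ($Q{\left(V,C \right)} = \left(\sqrt{10}\right)^{2} = 10$)
$\frac{1}{Q{\left(202,-251 \right)}} = \frac{1}{10}$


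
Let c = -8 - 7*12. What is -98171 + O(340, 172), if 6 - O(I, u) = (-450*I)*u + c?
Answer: 26217927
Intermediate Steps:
c = -92 (c = -8 - 84 = -92)
O(I, u) = 98 + 450*I*u (O(I, u) = 6 - ((-450*I)*u - 92) = 6 - (-450*I*u - 92) = 6 - (-92 - 450*I*u) = 6 + (92 + 450*I*u) = 98 + 450*I*u)
-98171 + O(340, 172) = -98171 + (98 + 450*340*172) = -98171 + (98 + 26316000) = -98171 + 26316098 = 26217927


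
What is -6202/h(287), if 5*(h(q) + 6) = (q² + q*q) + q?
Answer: -6202/32999 ≈ -0.18795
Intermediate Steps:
h(q) = -6 + q/5 + 2*q²/5 (h(q) = -6 + ((q² + q*q) + q)/5 = -6 + ((q² + q²) + q)/5 = -6 + (2*q² + q)/5 = -6 + (q + 2*q²)/5 = -6 + (q/5 + 2*q²/5) = -6 + q/5 + 2*q²/5)
-6202/h(287) = -6202/(-6 + (⅕)*287 + (⅖)*287²) = -6202/(-6 + 287/5 + (⅖)*82369) = -6202/(-6 + 287/5 + 164738/5) = -6202/32999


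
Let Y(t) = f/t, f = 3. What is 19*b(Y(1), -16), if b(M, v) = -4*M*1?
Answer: -228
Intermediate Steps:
Y(t) = 3/t
b(M, v) = -4*M
19*b(Y(1), -16) = 19*(-12/1) = 19*(-12) = -228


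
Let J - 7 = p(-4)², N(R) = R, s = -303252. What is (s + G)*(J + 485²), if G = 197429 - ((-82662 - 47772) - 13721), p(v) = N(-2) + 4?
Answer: 9017066352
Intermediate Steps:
p(v) = 2 (p(v) = -2 + 4 = 2)
G = 341584 (G = 197429 - (-130434 - 13721) = 197429 - 1*(-144155) = 197429 + 144155 = 341584)
J = 11 (J = 7 + 2² = 7 + 4 = 11)
(s + G)*(J + 485²) = (-303252 + 341584)*(11 + 485²) = 38332*(11 + 235225) = 38332*235236 = 9017066352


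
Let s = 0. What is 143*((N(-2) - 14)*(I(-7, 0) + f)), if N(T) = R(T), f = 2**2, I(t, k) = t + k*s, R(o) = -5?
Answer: 8151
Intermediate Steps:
I(t, k) = t (I(t, k) = t + k*0 = t + 0 = t)
f = 4
N(T) = -5
143*((N(-2) - 14)*(I(-7, 0) + f)) = 143*((-5 - 14)*(-7 + 4)) = 143*(-19*(-3)) = 143*57 = 8151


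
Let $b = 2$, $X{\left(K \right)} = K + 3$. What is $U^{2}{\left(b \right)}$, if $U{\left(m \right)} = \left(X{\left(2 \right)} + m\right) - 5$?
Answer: $4$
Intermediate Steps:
$X{\left(K \right)} = 3 + K$
$U{\left(m \right)} = m$ ($U{\left(m \right)} = \left(\left(3 + 2\right) + m\right) - 5 = \left(5 + m\right) - 5 = m$)
$U^{2}{\left(b \right)} = 2^{2} = 4$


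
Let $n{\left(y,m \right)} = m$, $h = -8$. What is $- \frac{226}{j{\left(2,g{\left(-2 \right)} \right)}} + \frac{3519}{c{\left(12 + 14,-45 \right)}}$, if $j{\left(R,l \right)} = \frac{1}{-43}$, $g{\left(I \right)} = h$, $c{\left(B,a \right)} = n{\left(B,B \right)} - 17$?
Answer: $10109$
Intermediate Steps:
$c{\left(B,a \right)} = -17 + B$ ($c{\left(B,a \right)} = B - 17 = -17 + B$)
$g{\left(I \right)} = -8$
$j{\left(R,l \right)} = - \frac{1}{43}$
$- \frac{226}{j{\left(2,g{\left(-2 \right)} \right)}} + \frac{3519}{c{\left(12 + 14,-45 \right)}} = - \frac{226}{- \frac{1}{43}} + \frac{3519}{-17 + \left(12 + 14\right)} = \left(-226\right) \left(-43\right) + \frac{3519}{-17 + 26} = 9718 + \frac{3519}{9} = 9718 + 3519 \cdot \frac{1}{9} = 9718 + 391 = 10109$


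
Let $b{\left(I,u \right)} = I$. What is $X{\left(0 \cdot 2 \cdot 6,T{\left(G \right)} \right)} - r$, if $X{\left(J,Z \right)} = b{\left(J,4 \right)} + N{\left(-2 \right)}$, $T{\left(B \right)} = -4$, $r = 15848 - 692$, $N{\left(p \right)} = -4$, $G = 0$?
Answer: $-15160$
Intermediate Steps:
$r = 15156$
$X{\left(J,Z \right)} = -4 + J$ ($X{\left(J,Z \right)} = J - 4 = -4 + J$)
$X{\left(0 \cdot 2 \cdot 6,T{\left(G \right)} \right)} - r = \left(-4 + 0 \cdot 2 \cdot 6\right) - 15156 = \left(-4 + 0 \cdot 6\right) - 15156 = \left(-4 + 0\right) - 15156 = -4 - 15156 = -15160$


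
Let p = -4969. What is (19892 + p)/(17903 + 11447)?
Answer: 14923/29350 ≈ 0.50845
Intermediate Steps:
(19892 + p)/(17903 + 11447) = (19892 - 4969)/(17903 + 11447) = 14923/29350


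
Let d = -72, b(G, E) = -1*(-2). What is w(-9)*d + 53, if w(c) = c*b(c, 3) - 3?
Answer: 1565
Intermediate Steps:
b(G, E) = 2
w(c) = -3 + 2*c (w(c) = c*2 - 3 = 2*c - 3 = -3 + 2*c)
w(-9)*d + 53 = (-3 + 2*(-9))*(-72) + 53 = (-3 - 18)*(-72) + 53 = -21*(-72) + 53 = 1512 + 53 = 1565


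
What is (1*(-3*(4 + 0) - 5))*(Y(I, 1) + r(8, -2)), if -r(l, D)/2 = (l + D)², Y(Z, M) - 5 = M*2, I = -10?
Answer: 1105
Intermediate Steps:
Y(Z, M) = 5 + 2*M (Y(Z, M) = 5 + M*2 = 5 + 2*M)
r(l, D) = -2*(D + l)² (r(l, D) = -2*(l + D)² = -2*(D + l)²)
(1*(-3*(4 + 0) - 5))*(Y(I, 1) + r(8, -2)) = (1*(-3*(4 + 0) - 5))*((5 + 2*1) - 2*(-2 + 8)²) = (1*(-3*4 - 5))*((5 + 2) - 2*6²) = (1*(-12 - 5))*(7 - 2*36) = (1*(-17))*(7 - 72) = -17*(-65) = 1105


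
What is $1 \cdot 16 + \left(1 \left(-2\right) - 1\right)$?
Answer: $13$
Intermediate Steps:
$1 \cdot 16 + \left(1 \left(-2\right) - 1\right) = 16 - 3 = 13$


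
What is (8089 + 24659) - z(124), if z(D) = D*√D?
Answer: 32748 - 248*√31 ≈ 31367.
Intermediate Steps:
z(D) = D^(3/2)
(8089 + 24659) - z(124) = (8089 + 24659) - 124^(3/2) = 32748 - 248*√31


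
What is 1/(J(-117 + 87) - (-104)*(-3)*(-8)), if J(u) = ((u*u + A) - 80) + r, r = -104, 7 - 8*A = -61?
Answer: 2/6441 ≈ 0.00031051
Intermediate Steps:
A = 17/2 (A = 7/8 - ⅛*(-61) = 7/8 + 61/8 = 17/2 ≈ 8.5000)
J(u) = -351/2 + u² (J(u) = ((u*u + 17/2) - 80) - 104 = ((u² + 17/2) - 80) - 104 = ((17/2 + u²) - 80) - 104 = (-143/2 + u²) - 104 = -351/2 + u²)
1/(J(-117 + 87) - (-104)*(-3)*(-8)) = 1/((-351/2 + (-117 + 87)²) - (-104)*(-3)*(-8)) = 1/((-351/2 + (-30)²) - 26*12*(-8)) = 1/((-351/2 + 900) - 312*(-8)) = 1/(1449/2 + 2496) = 1/(6441/2) = 2/6441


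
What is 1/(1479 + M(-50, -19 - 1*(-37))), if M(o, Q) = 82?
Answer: 1/1561 ≈ 0.00064061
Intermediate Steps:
1/(1479 + M(-50, -19 - 1*(-37))) = 1/(1479 + 82) = 1/1561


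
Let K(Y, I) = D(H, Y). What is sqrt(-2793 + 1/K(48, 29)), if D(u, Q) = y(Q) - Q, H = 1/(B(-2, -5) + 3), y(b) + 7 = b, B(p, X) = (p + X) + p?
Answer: 4*I*sqrt(8554)/7 ≈ 52.85*I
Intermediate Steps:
B(p, X) = X + 2*p (B(p, X) = (X + p) + p = X + 2*p)
y(b) = -7 + b
H = -1/6 (H = 1/((-5 + 2*(-2)) + 3) = 1/((-5 - 4) + 3) = 1/(-9 + 3) = 1/(-6) = -1/6 ≈ -0.16667)
D(u, Q) = -7 (D(u, Q) = (-7 + Q) - Q = -7)
K(Y, I) = -7
sqrt(-2793 + 1/K(48, 29)) = sqrt(-2793 + 1/(-7)) = sqrt(-2793 - 1/7) = sqrt(-19552/7) = 4*I*sqrt(8554)/7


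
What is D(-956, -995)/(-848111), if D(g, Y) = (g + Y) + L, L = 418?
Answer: 1533/848111 ≈ 0.0018075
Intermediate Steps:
D(g, Y) = 418 + Y + g (D(g, Y) = (g + Y) + 418 = (Y + g) + 418 = 418 + Y + g)
D(-956, -995)/(-848111) = (418 - 995 - 956)/(-848111) = -1533*(-1/848111) = 1533/848111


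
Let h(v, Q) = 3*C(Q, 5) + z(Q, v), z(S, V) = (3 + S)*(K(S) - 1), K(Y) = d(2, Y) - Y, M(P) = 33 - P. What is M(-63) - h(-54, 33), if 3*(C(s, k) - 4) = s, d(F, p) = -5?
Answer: 1455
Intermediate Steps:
K(Y) = -5 - Y
z(S, V) = (-6 - S)*(3 + S) (z(S, V) = (3 + S)*((-5 - S) - 1) = (3 + S)*(-6 - S) = (-6 - S)*(3 + S))
C(s, k) = 4 + s/3
h(v, Q) = -6 - Q² - 8*Q (h(v, Q) = 3*(4 + Q/3) + (-18 - Q² - 9*Q) = (12 + Q) + (-18 - Q² - 9*Q) = -6 - Q² - 8*Q)
M(-63) - h(-54, 33) = (33 - 1*(-63)) - (-6 - 1*33² - 8*33) = (33 + 63) - (-6 - 1*1089 - 264) = 96 - (-6 - 1089 - 264) = 96 - 1*(-1359) = 96 + 1359 = 1455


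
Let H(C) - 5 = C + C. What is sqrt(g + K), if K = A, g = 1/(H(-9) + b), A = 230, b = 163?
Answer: sqrt(207006)/30 ≈ 15.166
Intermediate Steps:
H(C) = 5 + 2*C (H(C) = 5 + (C + C) = 5 + 2*C)
g = 1/150 (g = 1/((5 + 2*(-9)) + 163) = 1/((5 - 18) + 163) = 1/(-13 + 163) = 1/150 ≈ 0.0066667)
K = 230
sqrt(g + K) = sqrt(1/150 + 230) = sqrt(34501/150) = sqrt(207006)/30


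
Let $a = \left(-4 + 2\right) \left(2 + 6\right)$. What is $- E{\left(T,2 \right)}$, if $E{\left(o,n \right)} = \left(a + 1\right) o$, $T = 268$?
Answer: $4020$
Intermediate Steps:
$a = -16$ ($a = \left(-2\right) 8 = -16$)
$E{\left(o,n \right)} = - 15 o$ ($E{\left(o,n \right)} = \left(-16 + 1\right) o = - 15 o$)
$- E{\left(T,2 \right)} = - \left(-15\right) 268 = \left(-1\right) \left(-4020\right) = 4020$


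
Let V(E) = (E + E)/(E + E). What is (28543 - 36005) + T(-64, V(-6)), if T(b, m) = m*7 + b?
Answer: -7519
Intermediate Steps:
V(E) = 1 (V(E) = (2*E)/((2*E)) = (2*E)*(1/(2*E)) = 1)
T(b, m) = b + 7*m (T(b, m) = 7*m + b = b + 7*m)
(28543 - 36005) + T(-64, V(-6)) = (28543 - 36005) + (-64 + 7*1) = -7462 + (-64 + 7) = -7462 - 57 = -7519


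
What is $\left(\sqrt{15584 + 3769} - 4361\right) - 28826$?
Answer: $-33187 + \sqrt{19353} \approx -33048.0$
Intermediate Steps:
$\left(\sqrt{15584 + 3769} - 4361\right) - 28826 = \left(\sqrt{19353} + \left(-14055 + 9694\right)\right) - 28826 = \left(\sqrt{19353} - 4361\right) - 28826 = \left(-4361 + \sqrt{19353}\right) - 28826 = -33187 + \sqrt{19353}$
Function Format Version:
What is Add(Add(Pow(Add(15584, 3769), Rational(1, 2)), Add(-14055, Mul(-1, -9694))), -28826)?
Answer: Add(-33187, Pow(19353, Rational(1, 2))) ≈ -33048.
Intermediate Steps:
Add(Add(Pow(Add(15584, 3769), Rational(1, 2)), Add(-14055, Mul(-1, -9694))), -28826) = Add(Add(Pow(19353, Rational(1, 2)), Add(-14055, 9694)), -28826) = Add(Add(Pow(19353, Rational(1, 2)), -4361), -28826) = Add(Add(-4361, Pow(19353, Rational(1, 2))), -28826) = Add(-33187, Pow(19353, Rational(1, 2)))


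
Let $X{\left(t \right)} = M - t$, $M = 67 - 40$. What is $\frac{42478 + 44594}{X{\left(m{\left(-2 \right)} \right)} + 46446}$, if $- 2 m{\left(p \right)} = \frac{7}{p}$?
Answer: $\frac{348288}{185885} \approx 1.8737$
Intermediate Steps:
$m{\left(p \right)} = - \frac{7}{2 p}$ ($m{\left(p \right)} = - \frac{7 \frac{1}{p}}{2} = - \frac{7}{2 p}$)
$M = 27$
$X{\left(t \right)} = 27 - t$
$\frac{42478 + 44594}{X{\left(m{\left(-2 \right)} \right)} + 46446} = \frac{42478 + 44594}{\left(27 - - \frac{7}{2 \left(-2\right)}\right) + 46446} = \frac{87072}{\left(27 - \left(- \frac{7}{2}\right) \left(- \frac{1}{2}\right)\right) + 46446} = \frac{87072}{\left(27 - \frac{7}{4}\right) + 46446} = \frac{87072}{\frac{101}{4} + 46446} = \frac{87072}{\frac{185885}{4}} = 87072 \cdot \frac{4}{185885} = \frac{348288}{185885}$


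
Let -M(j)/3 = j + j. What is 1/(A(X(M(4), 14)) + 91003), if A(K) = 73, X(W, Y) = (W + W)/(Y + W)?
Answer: 1/91076 ≈ 1.0980e-5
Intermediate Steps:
M(j) = -6*j (M(j) = -3*(j + j) = -6*j)
X(W, Y) = 2*W/(W + Y) (X(W, Y) = (2*W)/(W + Y) = 2*W/(W + Y))
1/(A(X(M(4), 14)) + 91003) = 1/(73 + 91003) = 1/91076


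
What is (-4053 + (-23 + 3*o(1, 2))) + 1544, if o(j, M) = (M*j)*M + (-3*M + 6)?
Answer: -2520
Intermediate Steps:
o(j, M) = 6 - 3*M + j*M² (o(j, M) = j*M² + (6 - 3*M) = 6 - 3*M + j*M²)
(-4053 + (-23 + 3*o(1, 2))) + 1544 = (-4053 + (-23 + 3*(6 - 3*2 + 1*2²))) + 1544 = (-4053 + (-23 + 3*(6 - 6 + 1*4))) + 1544 = (-4053 + (-23 + 3*(6 - 6 + 4))) + 1544 = (-4053 + (-23 + 3*4)) + 1544 = (-4053 + (-23 + 12)) + 1544 = (-4053 - 11) + 1544 = -4064 + 1544 = -2520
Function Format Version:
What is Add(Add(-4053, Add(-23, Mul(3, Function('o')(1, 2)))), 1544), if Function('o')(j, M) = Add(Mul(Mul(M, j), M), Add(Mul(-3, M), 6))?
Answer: -2520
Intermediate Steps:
Function('o')(j, M) = Add(6, Mul(-3, M), Mul(j, Pow(M, 2))) (Function('o')(j, M) = Add(Mul(j, Pow(M, 2)), Add(6, Mul(-3, M))) = Add(6, Mul(-3, M), Mul(j, Pow(M, 2))))
Add(Add(-4053, Add(-23, Mul(3, Function('o')(1, 2)))), 1544) = Add(Add(-4053, Add(-23, Mul(3, Add(6, Mul(-3, 2), Mul(1, Pow(2, 2)))))), 1544) = Add(Add(-4053, Add(-23, Mul(3, Add(6, -6, Mul(1, 4))))), 1544) = Add(Add(-4053, Add(-23, Mul(3, Add(6, -6, 4)))), 1544) = Add(Add(-4053, Add(-23, Mul(3, 4))), 1544) = Add(Add(-4053, Add(-23, 12)), 1544) = Add(Add(-4053, -11), 1544) = Add(-4064, 1544) = -2520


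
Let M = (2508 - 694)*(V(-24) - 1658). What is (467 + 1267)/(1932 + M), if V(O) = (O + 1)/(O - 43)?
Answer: -19363/33556473 ≈ -0.00057703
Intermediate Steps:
V(O) = (1 + O)/(-43 + O)
M = -201468282/67 (M = (2508 - 694)*((1 - 24)/(-43 - 24) - 1658) = 1814*(-23/(-67) - 1658) = 1814*(-1/67*(-23) - 1658) = 1814*(23/67 - 1658) = 1814*(-111063/67) = -201468282/67 ≈ -3.0070e+6)
(467 + 1267)/(1932 + M) = (467 + 1267)/(1932 - 201468282/67) = 1734/(-201338838/67) = 1734*(-67/201338838) = -19363/33556473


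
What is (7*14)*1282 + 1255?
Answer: 126891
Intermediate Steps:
(7*14)*1282 + 1255 = 98*1282 + 1255 = 125636 + 1255 = 126891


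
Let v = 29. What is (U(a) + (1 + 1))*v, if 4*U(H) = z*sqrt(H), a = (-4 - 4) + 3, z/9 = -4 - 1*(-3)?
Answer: 58 - 261*I*sqrt(5)/4 ≈ 58.0 - 145.9*I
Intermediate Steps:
z = -9 (z = 9*(-4 - 1*(-3)) = 9*(-4 + 3) = 9*(-1) = -9)
a = -5 (a = -8 + 3 = -5)
U(H) = -9*sqrt(H)/4 (U(H) = (-9*sqrt(H))/4 = -9*sqrt(H)/4)
(U(a) + (1 + 1))*v = (-9*I*sqrt(5)/4 + (1 + 1))*29 = (-9*I*sqrt(5)/4 + 2)*29 = (2 - 9*I*sqrt(5)/4)*29 = 58 - 261*I*sqrt(5)/4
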